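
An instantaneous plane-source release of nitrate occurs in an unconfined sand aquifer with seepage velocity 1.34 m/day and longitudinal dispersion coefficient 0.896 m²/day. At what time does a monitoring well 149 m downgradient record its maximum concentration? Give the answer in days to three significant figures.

For the 1D instantaneous-source solution, setting ∂C/∂t = 0 at fixed x gives v²t² + 2Dt − x² = 0, so t = (√(D² + v²x²) − D)/v².
√(D² + v²x²) = √(0.896² + 1.34² × 149²) = 199.7; v² = 1.7956.
t = (199.7 − 0.896)/1.7956 = 111 days (vs. the pure-advection estimate x/v = 111 d).

111 days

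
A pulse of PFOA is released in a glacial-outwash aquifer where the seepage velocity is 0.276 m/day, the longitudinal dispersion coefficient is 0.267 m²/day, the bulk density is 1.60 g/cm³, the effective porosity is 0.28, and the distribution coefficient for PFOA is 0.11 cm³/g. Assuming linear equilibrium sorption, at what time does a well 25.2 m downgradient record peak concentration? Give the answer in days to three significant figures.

143 days

Retardation factor R = 1 + ρ_b·K_d/n = 1 + 1.60 × 0.11/0.28 = 1.629.
Sorption retards both mechanisms: v_R = v/R = 0.1694 m/day, D_R = D/R = 0.1639 m²/day.
Peak time from v_R²t² + 2D_R t − x² = 0: t = (√(D_R² + v_R²x²) − D_R)/v_R².
√(D_R² + v_R²x²) = √(0.1639² + 0.1694² × 25.2²) = 4.272; v_R² = 0.02870.
t = (4.272 − 0.1639)/0.02870 = 143 days.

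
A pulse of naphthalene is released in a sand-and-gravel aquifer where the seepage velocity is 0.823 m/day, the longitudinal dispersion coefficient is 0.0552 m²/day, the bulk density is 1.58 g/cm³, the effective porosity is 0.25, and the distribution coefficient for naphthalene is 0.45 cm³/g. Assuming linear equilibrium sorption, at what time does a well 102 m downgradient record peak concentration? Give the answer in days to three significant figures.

476 days

Retardation factor R = 1 + ρ_b·K_d/n = 1 + 1.58 × 0.45/0.25 = 3.844.
Sorption retards both mechanisms: v_R = v/R = 0.2141 m/day, D_R = D/R = 0.01436 m²/day.
Peak time from v_R²t² + 2D_R t − x² = 0: t = (√(D_R² + v_R²x²) − D_R)/v_R².
√(D_R² + v_R²x²) = √(0.01436² + 0.2141² × 102²) = 21.84; v_R² = 0.04584.
t = (21.84 − 0.01436)/0.04584 = 476 days.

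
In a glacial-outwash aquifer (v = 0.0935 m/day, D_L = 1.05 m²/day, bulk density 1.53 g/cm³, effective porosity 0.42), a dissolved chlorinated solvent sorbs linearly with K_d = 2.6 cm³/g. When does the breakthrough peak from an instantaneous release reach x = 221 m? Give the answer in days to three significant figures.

23500 days

Retardation factor R = 1 + ρ_b·K_d/n = 1 + 1.53 × 2.6/0.42 = 10.47.
Sorption retards both mechanisms: v_R = v/R = 0.008930 m/day, D_R = D/R = 0.1003 m²/day.
Peak time from v_R²t² + 2D_R t − x² = 0: t = (√(D_R² + v_R²x²) − D_R)/v_R².
√(D_R² + v_R²x²) = √(0.1003² + 0.008930² × 221²) = 1.976; v_R² = 7.974e-05.
t = (1.976 − 0.1003)/7.974e-05 = 23500 days.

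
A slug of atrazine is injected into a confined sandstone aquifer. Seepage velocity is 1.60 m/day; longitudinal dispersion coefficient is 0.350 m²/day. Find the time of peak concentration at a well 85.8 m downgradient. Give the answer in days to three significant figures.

53.5 days

For the 1D instantaneous-source solution, setting ∂C/∂t = 0 at fixed x gives v²t² + 2Dt − x² = 0, so t = (√(D² + v²x²) − D)/v².
√(D² + v²x²) = √(0.350² + 1.60² × 85.8²) = 137.3; v² = 2.56.
t = (137.3 − 0.350)/2.56 = 53.5 days (vs. the pure-advection estimate x/v = 53.6 d).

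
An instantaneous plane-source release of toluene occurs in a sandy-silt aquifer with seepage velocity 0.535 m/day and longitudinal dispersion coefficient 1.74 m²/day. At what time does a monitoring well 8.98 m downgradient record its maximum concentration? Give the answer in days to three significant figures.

For the 1D instantaneous-source solution, setting ∂C/∂t = 0 at fixed x gives v²t² + 2Dt − x² = 0, so t = (√(D² + v²x²) − D)/v².
√(D² + v²x²) = √(1.74² + 0.535² × 8.98²) = 5.110; v² = 0.286225.
t = (5.110 − 1.74)/0.286225 = 11.8 days (vs. the pure-advection estimate x/v = 16.8 d).

11.8 days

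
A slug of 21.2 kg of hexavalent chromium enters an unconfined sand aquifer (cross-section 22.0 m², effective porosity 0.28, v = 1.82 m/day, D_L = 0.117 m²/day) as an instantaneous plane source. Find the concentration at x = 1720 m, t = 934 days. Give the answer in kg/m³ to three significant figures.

0.0368 kg/m³

For an instantaneous plane source, C(x,t) = M/(n_e·A·√(4πDt)) · exp(−(x−vt)²/(4Dt)), with n_e·A the pore (flow) area.
Plume center vt = 1.82 × 934 = 1699.88 m, so the well at 1720 m is 20.12 m downgradient of the peak.
√(4πDt) = 37.06 m, giving peak height M/(n_e·A·√(4πDt)) = 21.2/(0.28 × 22.0 × 37.06) = 0.09286 kg/m³.
(x−vt)²/(4Dt) = (20.12)²/(4 × 0.117 × 934) = 0.9261; exp(−0.9261) = 0.3961.
C = 0.09286 × 0.3961 = 0.0368 kg/m³.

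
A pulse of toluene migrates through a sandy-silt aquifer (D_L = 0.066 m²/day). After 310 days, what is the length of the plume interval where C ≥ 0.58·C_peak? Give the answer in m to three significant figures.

The plume is Gaussian with σ = √(2Dt) = √(2 × 0.066 × 310) = 6.397 m.
C/C_peak = exp(−Δx²/(2σ²)) = 0.58 ⇒ Δx = σ·√(−2 ln 0.58) = 6.397 × 1.044 = 6.678 m.
Width = 2Δx = 13.4 m.

13.4 m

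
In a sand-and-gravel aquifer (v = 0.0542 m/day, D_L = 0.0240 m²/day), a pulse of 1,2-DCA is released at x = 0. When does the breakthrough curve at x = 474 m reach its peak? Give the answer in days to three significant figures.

8740 days

For the 1D instantaneous-source solution, setting ∂C/∂t = 0 at fixed x gives v²t² + 2Dt − x² = 0, so t = (√(D² + v²x²) − D)/v².
√(D² + v²x²) = √(0.0240² + 0.0542² × 474²) = 25.69; v² = 0.00293764.
t = (25.69 − 0.0240)/0.00293764 = 8740 days (vs. the pure-advection estimate x/v = 8750 d).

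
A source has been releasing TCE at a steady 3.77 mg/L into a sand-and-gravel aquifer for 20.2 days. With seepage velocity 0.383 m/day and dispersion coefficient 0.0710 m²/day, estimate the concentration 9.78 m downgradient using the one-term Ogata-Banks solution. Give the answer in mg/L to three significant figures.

For a continuous step input, C/C₀ ≈ ½·erfc((x−vt)/(2√(Dt))).
vt = 0.383 × 20.2 = 7.7366 m and 2√(Dt) = 2√(0.0710 × 20.2) = 2.395 m.
Argument (x−vt)/(2√(Dt)) = (9.78 − 7.7366)/2.395 = 0.8532; ½·erfc(0.8532) = 0.1138.
C = 3.77 × 0.1138 = 0.429 mg/L.

0.429 mg/L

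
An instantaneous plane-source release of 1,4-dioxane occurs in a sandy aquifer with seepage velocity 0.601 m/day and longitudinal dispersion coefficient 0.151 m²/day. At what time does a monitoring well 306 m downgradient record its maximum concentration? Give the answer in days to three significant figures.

For the 1D instantaneous-source solution, setting ∂C/∂t = 0 at fixed x gives v²t² + 2Dt − x² = 0, so t = (√(D² + v²x²) − D)/v².
√(D² + v²x²) = √(0.151² + 0.601² × 306²) = 183.9; v² = 0.361201.
t = (183.9 − 0.151)/0.361201 = 509 days (vs. the pure-advection estimate x/v = 509 d).

509 days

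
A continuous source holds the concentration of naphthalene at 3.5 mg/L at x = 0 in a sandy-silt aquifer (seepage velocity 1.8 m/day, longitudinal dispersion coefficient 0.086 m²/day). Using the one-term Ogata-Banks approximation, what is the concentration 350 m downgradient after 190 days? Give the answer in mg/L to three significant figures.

0.283 mg/L

For a continuous step input, C/C₀ ≈ ½·erfc((x−vt)/(2√(Dt))).
vt = 1.8 × 190 = 342 m and 2√(Dt) = 2√(0.086 × 190) = 8.085 m.
Argument (x−vt)/(2√(Dt)) = (350 − 342)/8.085 = 0.9895; ½·erfc(0.9895) = 0.08085.
C = 3.5 × 0.08085 = 0.283 mg/L.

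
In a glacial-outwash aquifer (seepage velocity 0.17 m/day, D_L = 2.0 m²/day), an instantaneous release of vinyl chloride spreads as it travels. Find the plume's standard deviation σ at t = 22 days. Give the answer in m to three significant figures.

Dispersive spreading gives a Gaussian with σ² = 2Dt; advection only shifts the center.
σ = √(2 × 2.0 × 22) = 9.38 m.

9.38 m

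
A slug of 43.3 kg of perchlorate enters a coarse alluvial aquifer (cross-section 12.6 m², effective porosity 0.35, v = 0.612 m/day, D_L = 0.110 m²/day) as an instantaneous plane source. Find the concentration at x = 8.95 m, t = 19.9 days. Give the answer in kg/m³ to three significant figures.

0.569 kg/m³

For an instantaneous plane source, C(x,t) = M/(n_e·A·√(4πDt)) · exp(−(x−vt)²/(4Dt)), with n_e·A the pore (flow) area.
Plume center vt = 0.612 × 19.9 = 12.1788 m, so the well at 8.95 m is 3.2288 m upgradient of the peak.
√(4πDt) = 5.245 m, giving peak height M/(n_e·A·√(4πDt)) = 43.3/(0.35 × 12.6 × 5.245) = 1.872 kg/m³.
(x−vt)²/(4Dt) = (-3.2288)²/(4 × 0.110 × 19.9) = 1.191; exp(−1.191) = 0.3039.
C = 1.872 × 0.3039 = 0.569 kg/m³.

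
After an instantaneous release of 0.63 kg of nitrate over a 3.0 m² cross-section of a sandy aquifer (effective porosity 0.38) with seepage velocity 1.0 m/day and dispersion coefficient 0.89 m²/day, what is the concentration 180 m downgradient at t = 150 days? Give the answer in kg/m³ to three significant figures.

0.00250 kg/m³

For an instantaneous plane source, C(x,t) = M/(n_e·A·√(4πDt)) · exp(−(x−vt)²/(4Dt)), with n_e·A the pore (flow) area.
Plume center vt = 1.0 × 150 = 150 m, so the well at 180 m is 30 m downgradient of the peak.
√(4πDt) = 40.96 m, giving peak height M/(n_e·A·√(4πDt)) = 0.63/(0.38 × 3.0 × 40.96) = 0.01349 kg/m³.
(x−vt)²/(4Dt) = (30)²/(4 × 0.89 × 150) = 1.685; exp(−1.685) = 0.1854.
C = 0.01349 × 0.1854 = 0.00250 kg/m³.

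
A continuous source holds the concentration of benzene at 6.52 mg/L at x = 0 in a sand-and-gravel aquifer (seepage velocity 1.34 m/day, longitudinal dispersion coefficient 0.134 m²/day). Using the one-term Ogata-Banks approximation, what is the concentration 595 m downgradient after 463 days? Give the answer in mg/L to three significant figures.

6.45 mg/L

For a continuous step input, C/C₀ ≈ ½·erfc((x−vt)/(2√(Dt))).
vt = 1.34 × 463 = 620.42 m and 2√(Dt) = 2√(0.134 × 463) = 15.75 m.
Argument (x−vt)/(2√(Dt)) = (595 − 620.42)/15.75 = -1.614; ½·erfc(-1.614) = 0.9888.
C = 6.52 × 0.9888 = 6.45 mg/L.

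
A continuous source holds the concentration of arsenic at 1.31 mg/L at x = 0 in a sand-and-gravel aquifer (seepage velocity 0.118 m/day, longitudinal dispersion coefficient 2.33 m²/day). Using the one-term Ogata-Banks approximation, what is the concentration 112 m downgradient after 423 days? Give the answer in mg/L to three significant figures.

0.106 mg/L

For a continuous step input, C/C₀ ≈ ½·erfc((x−vt)/(2√(Dt))).
vt = 0.118 × 423 = 49.914 m and 2√(Dt) = 2√(2.33 × 423) = 62.79 m.
Argument (x−vt)/(2√(Dt)) = (112 − 49.914)/62.79 = 0.9888; ½·erfc(0.9888) = 0.08100.
C = 1.31 × 0.08100 = 0.106 mg/L.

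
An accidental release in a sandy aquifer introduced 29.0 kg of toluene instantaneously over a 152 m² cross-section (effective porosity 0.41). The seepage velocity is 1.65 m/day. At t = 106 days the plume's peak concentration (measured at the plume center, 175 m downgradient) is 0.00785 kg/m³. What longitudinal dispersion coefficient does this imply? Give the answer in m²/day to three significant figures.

2.64 m²/day

At the plume center C_max = M/(n_e·A·√(4πDt)), so D = M²/(4πt·(n_e·A·C_max)²).
n_e·A·C_max = 0.41 × 152 × 0.00785 = 0.4892 kg/m.
D = 29.0²/(4π × 106 × 0.4892²) = 2.64 m²/day.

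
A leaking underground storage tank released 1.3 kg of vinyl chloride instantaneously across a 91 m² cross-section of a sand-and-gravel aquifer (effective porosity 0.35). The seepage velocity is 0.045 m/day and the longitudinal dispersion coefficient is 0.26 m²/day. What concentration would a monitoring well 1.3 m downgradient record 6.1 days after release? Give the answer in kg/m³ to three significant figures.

For an instantaneous plane source, C(x,t) = M/(n_e·A·√(4πDt)) · exp(−(x−vt)²/(4Dt)), with n_e·A the pore (flow) area.
Plume center vt = 0.045 × 6.1 = 0.2745 m, so the well at 1.3 m is 1.0255 m downgradient of the peak.
√(4πDt) = 4.464 m, giving peak height M/(n_e·A·√(4πDt)) = 1.3/(0.35 × 91 × 4.464) = 0.009143 kg/m³.
(x−vt)²/(4Dt) = (1.0255)²/(4 × 0.26 × 6.1) = 0.1658; exp(−0.1658) = 0.8472.
C = 0.009143 × 0.8472 = 0.00775 kg/m³.

0.00775 kg/m³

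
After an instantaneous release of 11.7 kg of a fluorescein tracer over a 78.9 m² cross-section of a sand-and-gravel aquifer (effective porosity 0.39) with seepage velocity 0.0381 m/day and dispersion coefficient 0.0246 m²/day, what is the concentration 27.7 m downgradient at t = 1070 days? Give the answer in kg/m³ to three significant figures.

0.00413 kg/m³

For an instantaneous plane source, C(x,t) = M/(n_e·A·√(4πDt)) · exp(−(x−vt)²/(4Dt)), with n_e·A the pore (flow) area.
Plume center vt = 0.0381 × 1070 = 40.767 m, so the well at 27.7 m is 13.067 m upgradient of the peak.
√(4πDt) = 18.19 m, giving peak height M/(n_e·A·√(4πDt)) = 11.7/(0.39 × 78.9 × 18.19) = 0.02090 kg/m³.
(x−vt)²/(4Dt) = (-13.067)²/(4 × 0.0246 × 1070) = 1.622; exp(−1.622) = 0.1975.
C = 0.02090 × 0.1975 = 0.00413 kg/m³.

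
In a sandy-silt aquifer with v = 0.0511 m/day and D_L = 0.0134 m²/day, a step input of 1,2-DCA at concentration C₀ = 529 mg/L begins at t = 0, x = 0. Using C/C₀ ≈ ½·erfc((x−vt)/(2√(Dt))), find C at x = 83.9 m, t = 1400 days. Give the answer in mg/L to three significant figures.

11.5 mg/L

For a continuous step input, C/C₀ ≈ ½·erfc((x−vt)/(2√(Dt))).
vt = 0.0511 × 1400 = 71.54 m and 2√(Dt) = 2√(0.0134 × 1400) = 8.663 m.
Argument (x−vt)/(2√(Dt)) = (83.9 − 71.54)/8.663 = 1.427; ½·erfc(1.427) = 0.02179.
C = 529 × 0.02179 = 11.5 mg/L.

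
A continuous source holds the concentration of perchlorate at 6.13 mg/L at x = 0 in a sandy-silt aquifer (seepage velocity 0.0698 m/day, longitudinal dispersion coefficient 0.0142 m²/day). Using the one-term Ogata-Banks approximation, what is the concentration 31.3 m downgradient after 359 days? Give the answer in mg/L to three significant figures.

0.155 mg/L

For a continuous step input, C/C₀ ≈ ½·erfc((x−vt)/(2√(Dt))).
vt = 0.0698 × 359 = 25.0582 m and 2√(Dt) = 2√(0.0142 × 359) = 4.516 m.
Argument (x−vt)/(2√(Dt)) = (31.3 − 25.0582)/4.516 = 1.382; ½·erfc(1.382) = 0.02532.
C = 6.13 × 0.02532 = 0.155 mg/L.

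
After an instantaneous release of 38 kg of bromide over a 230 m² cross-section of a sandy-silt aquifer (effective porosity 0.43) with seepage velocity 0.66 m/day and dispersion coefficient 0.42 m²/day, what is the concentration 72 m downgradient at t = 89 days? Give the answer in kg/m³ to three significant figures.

0.00547 kg/m³

For an instantaneous plane source, C(x,t) = M/(n_e·A·√(4πDt)) · exp(−(x−vt)²/(4Dt)), with n_e·A the pore (flow) area.
Plume center vt = 0.66 × 89 = 58.74 m, so the well at 72 m is 13.26 m downgradient of the peak.
√(4πDt) = 21.67 m, giving peak height M/(n_e·A·√(4πDt)) = 38/(0.43 × 230 × 21.67) = 0.01773 kg/m³.
(x−vt)²/(4Dt) = (13.26)²/(4 × 0.42 × 89) = 1.176; exp(−1.176) = 0.3085.
C = 0.01773 × 0.3085 = 0.00547 kg/m³.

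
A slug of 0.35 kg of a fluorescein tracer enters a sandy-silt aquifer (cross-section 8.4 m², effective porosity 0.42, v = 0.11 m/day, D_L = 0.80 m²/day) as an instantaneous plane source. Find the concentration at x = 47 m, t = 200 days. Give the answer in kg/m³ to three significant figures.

For an instantaneous plane source, C(x,t) = M/(n_e·A·√(4πDt)) · exp(−(x−vt)²/(4Dt)), with n_e·A the pore (flow) area.
Plume center vt = 0.11 × 200 = 22 m, so the well at 47 m is 25 m downgradient of the peak.
√(4πDt) = 44.84 m, giving peak height M/(n_e·A·√(4πDt)) = 0.35/(0.42 × 8.4 × 44.84) = 0.002212 kg/m³.
(x−vt)²/(4Dt) = (25)²/(4 × 0.80 × 200) = 0.9766; exp(−0.9766) = 0.3766.
C = 0.002212 × 0.3766 = 0.000833 kg/m³.

0.000833 kg/m³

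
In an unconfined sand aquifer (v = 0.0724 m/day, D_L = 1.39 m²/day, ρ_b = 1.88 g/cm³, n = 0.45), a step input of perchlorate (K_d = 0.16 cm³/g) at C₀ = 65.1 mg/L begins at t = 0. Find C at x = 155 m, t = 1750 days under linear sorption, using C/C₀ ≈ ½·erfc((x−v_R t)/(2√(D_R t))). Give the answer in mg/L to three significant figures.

4.66 mg/L

Retardation factor R = 1 + ρ_b·K_d/n = 1 + 1.88 × 0.16/0.45 = 1.668.
Sorption retards both mechanisms: v_R = v/R = 0.04341 m/day, D_R = D/R = 0.8333 m²/day.
v_R·t = 0.04341 × 1750 = 75.9675 m; 2√(D_R t) = 76.37 m; argument = (155 − 75.9675)/76.37 = 1.035.
C = C₀ × ½·erfc(1.035) = 65.1 × 0.07164 = 4.66 mg/L.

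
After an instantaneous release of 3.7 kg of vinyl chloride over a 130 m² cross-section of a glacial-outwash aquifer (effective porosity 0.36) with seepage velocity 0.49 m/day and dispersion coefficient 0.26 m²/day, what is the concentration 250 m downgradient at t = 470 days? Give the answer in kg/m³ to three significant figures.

0.000912 kg/m³

For an instantaneous plane source, C(x,t) = M/(n_e·A·√(4πDt)) · exp(−(x−vt)²/(4Dt)), with n_e·A the pore (flow) area.
Plume center vt = 0.49 × 470 = 230.3 m, so the well at 250 m is 19.7 m downgradient of the peak.
√(4πDt) = 39.19 m, giving peak height M/(n_e·A·√(4πDt)) = 3.7/(0.36 × 130 × 39.19) = 0.002017 kg/m³.
(x−vt)²/(4Dt) = (19.7)²/(4 × 0.26 × 470) = 0.7940; exp(−0.7940) = 0.4520.
C = 0.002017 × 0.4520 = 0.000912 kg/m³.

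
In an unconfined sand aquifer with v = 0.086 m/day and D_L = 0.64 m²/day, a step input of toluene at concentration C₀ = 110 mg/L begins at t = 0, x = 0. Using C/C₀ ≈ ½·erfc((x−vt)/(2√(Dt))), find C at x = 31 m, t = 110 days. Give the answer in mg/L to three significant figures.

3.82 mg/L

For a continuous step input, C/C₀ ≈ ½·erfc((x−vt)/(2√(Dt))).
vt = 0.086 × 110 = 9.46 m and 2√(Dt) = 2√(0.64 × 110) = 16.78 m.
Argument (x−vt)/(2√(Dt)) = (31 − 9.46)/16.78 = 1.284; ½·erfc(1.284) = 0.03470.
C = 110 × 0.03470 = 3.82 mg/L.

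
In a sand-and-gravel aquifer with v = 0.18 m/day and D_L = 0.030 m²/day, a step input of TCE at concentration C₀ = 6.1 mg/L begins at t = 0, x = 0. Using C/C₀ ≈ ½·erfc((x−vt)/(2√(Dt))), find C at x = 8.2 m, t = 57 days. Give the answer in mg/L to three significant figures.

For a continuous step input, C/C₀ ≈ ½·erfc((x−vt)/(2√(Dt))).
vt = 0.18 × 57 = 10.26 m and 2√(Dt) = 2√(0.030 × 57) = 2.615 m.
Argument (x−vt)/(2√(Dt)) = (8.2 − 10.26)/2.615 = -0.7878; ½·erfc(-0.7878) = 0.8674.
C = 6.1 × 0.8674 = 5.29 mg/L.

5.29 mg/L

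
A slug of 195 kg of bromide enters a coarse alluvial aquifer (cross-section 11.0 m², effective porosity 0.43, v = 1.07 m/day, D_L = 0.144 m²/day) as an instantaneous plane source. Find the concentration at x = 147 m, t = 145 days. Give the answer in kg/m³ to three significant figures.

1.15 kg/m³

For an instantaneous plane source, C(x,t) = M/(n_e·A·√(4πDt)) · exp(−(x−vt)²/(4Dt)), with n_e·A the pore (flow) area.
Plume center vt = 1.07 × 145 = 155.15 m, so the well at 147 m is 8.15 m upgradient of the peak.
√(4πDt) = 16.20 m, giving peak height M/(n_e·A·√(4πDt)) = 195/(0.43 × 11.0 × 16.20) = 2.545 kg/m³.
(x−vt)²/(4Dt) = (-8.15)²/(4 × 0.144 × 145) = 0.7953; exp(−0.7953) = 0.4514.
C = 2.545 × 0.4514 = 1.15 kg/m³.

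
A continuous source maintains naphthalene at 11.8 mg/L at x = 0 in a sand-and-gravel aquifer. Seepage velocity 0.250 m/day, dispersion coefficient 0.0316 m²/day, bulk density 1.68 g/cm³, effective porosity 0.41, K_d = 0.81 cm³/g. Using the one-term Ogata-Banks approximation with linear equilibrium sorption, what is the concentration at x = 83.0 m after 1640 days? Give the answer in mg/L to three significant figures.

Retardation factor R = 1 + ρ_b·K_d/n = 1 + 1.68 × 0.81/0.41 = 4.319.
Sorption retards both mechanisms: v_R = v/R = 0.05788 m/day, D_R = D/R = 0.007317 m²/day.
v_R·t = 0.05788 × 1640 = 94.9232 m; 2√(D_R t) = 6.928 m; argument = (83.0 − 94.9232)/6.928 = -1.721.
C = C₀ × ½·erfc(-1.721) = 11.8 × 0.9925 = 11.7 mg/L.

11.7 mg/L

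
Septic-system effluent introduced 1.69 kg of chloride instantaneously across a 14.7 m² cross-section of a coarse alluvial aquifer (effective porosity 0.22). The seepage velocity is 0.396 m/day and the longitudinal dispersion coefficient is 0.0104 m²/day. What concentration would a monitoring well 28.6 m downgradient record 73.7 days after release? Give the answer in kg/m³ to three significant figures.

0.151 kg/m³

For an instantaneous plane source, C(x,t) = M/(n_e·A·√(4πDt)) · exp(−(x−vt)²/(4Dt)), with n_e·A the pore (flow) area.
Plume center vt = 0.396 × 73.7 = 29.1852 m, so the well at 28.6 m is 0.5852 m upgradient of the peak.
√(4πDt) = 3.104 m, giving peak height M/(n_e·A·√(4πDt)) = 1.69/(0.22 × 14.7 × 3.104) = 0.1684 kg/m³.
(x−vt)²/(4Dt) = (-0.5852)²/(4 × 0.0104 × 73.7) = 0.1117; exp(−0.1117) = 0.8943.
C = 0.1684 × 0.8943 = 0.151 kg/m³.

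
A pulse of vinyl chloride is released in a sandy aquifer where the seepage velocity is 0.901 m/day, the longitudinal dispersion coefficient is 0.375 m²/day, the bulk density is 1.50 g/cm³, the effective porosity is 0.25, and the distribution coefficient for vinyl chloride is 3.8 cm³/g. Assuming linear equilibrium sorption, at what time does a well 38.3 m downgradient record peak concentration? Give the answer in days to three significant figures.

Retardation factor R = 1 + ρ_b·K_d/n = 1 + 1.50 × 3.8/0.25 = 23.80.
Sorption retards both mechanisms: v_R = v/R = 0.03786 m/day, D_R = D/R = 0.01576 m²/day.
Peak time from v_R²t² + 2D_R t − x² = 0: t = (√(D_R² + v_R²x²) − D_R)/v_R².
√(D_R² + v_R²x²) = √(0.01576² + 0.03786² × 38.3²) = 1.450; v_R² = 0.001433.
t = (1.450 − 0.01576)/0.001433 = 1000 days.

1000 days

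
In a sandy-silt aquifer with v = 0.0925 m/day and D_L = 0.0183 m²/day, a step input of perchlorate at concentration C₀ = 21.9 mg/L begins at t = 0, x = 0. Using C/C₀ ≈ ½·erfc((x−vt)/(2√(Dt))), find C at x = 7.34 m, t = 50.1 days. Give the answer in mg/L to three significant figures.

0.500 mg/L

For a continuous step input, C/C₀ ≈ ½·erfc((x−vt)/(2√(Dt))).
vt = 0.0925 × 50.1 = 4.63425 m and 2√(Dt) = 2√(0.0183 × 50.1) = 1.915 m.
Argument (x−vt)/(2√(Dt)) = (7.34 − 4.63425)/1.915 = 1.413; ½·erfc(1.413) = 0.02284.
C = 21.9 × 0.02284 = 0.500 mg/L.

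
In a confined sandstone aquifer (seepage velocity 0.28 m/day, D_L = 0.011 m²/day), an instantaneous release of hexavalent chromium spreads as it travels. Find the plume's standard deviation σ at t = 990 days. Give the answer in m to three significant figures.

4.67 m

Dispersive spreading gives a Gaussian with σ² = 2Dt; advection only shifts the center.
σ = √(2 × 0.011 × 990) = 4.67 m.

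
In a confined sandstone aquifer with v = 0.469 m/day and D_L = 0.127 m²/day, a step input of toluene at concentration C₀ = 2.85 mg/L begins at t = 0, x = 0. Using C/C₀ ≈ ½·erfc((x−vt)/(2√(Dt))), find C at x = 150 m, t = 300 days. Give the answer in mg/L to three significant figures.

For a continuous step input, C/C₀ ≈ ½·erfc((x−vt)/(2√(Dt))).
vt = 0.469 × 300 = 140.7 m and 2√(Dt) = 2√(0.127 × 300) = 12.35 m.
Argument (x−vt)/(2√(Dt)) = (150 − 140.7)/12.35 = 0.7530; ½·erfc(0.7530) = 0.1435.
C = 2.85 × 0.1435 = 0.409 mg/L.

0.409 mg/L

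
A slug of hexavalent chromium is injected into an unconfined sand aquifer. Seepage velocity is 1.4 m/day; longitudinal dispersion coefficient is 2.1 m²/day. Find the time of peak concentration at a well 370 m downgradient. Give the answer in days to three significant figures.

For the 1D instantaneous-source solution, setting ∂C/∂t = 0 at fixed x gives v²t² + 2Dt − x² = 0, so t = (√(D² + v²x²) − D)/v².
√(D² + v²x²) = √(2.1² + 1.4² × 370²) = 518.0; v² = 1.96.
t = (518.0 − 2.1)/1.96 = 263 days (vs. the pure-advection estimate x/v = 264 d).

263 days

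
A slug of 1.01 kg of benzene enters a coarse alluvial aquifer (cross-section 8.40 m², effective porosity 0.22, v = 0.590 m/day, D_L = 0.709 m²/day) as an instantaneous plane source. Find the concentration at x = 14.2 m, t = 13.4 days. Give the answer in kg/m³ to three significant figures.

0.0176 kg/m³

For an instantaneous plane source, C(x,t) = M/(n_e·A·√(4πDt)) · exp(−(x−vt)²/(4Dt)), with n_e·A the pore (flow) area.
Plume center vt = 0.590 × 13.4 = 7.906 m, so the well at 14.2 m is 6.294 m downgradient of the peak.
√(4πDt) = 10.93 m, giving peak height M/(n_e·A·√(4πDt)) = 1.01/(0.22 × 8.40 × 10.93) = 0.05000 kg/m³.
(x−vt)²/(4Dt) = (6.294)²/(4 × 0.709 × 13.4) = 1.042; exp(−1.042) = 0.3527.
C = 0.05000 × 0.3527 = 0.0176 kg/m³.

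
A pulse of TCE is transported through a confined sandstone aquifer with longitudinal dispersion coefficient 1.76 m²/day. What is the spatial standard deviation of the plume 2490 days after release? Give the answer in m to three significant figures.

93.6 m

Dispersive spreading gives a Gaussian with σ² = 2Dt; advection only shifts the center.
σ = √(2 × 1.76 × 2490) = 93.6 m.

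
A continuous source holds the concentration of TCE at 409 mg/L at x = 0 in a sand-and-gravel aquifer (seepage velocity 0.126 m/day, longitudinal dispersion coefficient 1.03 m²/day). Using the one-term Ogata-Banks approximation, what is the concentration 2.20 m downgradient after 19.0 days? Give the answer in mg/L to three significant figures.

For a continuous step input, C/C₀ ≈ ½·erfc((x−vt)/(2√(Dt))).
vt = 0.126 × 19.0 = 2.394 m and 2√(Dt) = 2√(1.03 × 19.0) = 8.848 m.
Argument (x−vt)/(2√(Dt)) = (2.20 − 2.394)/8.848 = -0.02193; ½·erfc(-0.02193) = 0.5124.
C = 409 × 0.5124 = 210 mg/L.

210 mg/L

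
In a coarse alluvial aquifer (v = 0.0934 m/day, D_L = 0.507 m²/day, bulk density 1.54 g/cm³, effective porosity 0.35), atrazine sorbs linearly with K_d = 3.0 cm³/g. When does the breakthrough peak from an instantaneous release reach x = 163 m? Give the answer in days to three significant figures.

Retardation factor R = 1 + ρ_b·K_d/n = 1 + 1.54 × 3.0/0.35 = 14.20.
Sorption retards both mechanisms: v_R = v/R = 0.006577 m/day, D_R = D/R = 0.03570 m²/day.
Peak time from v_R²t² + 2D_R t − x² = 0: t = (√(D_R² + v_R²x²) − D_R)/v_R².
√(D_R² + v_R²x²) = √(0.03570² + 0.006577² × 163²) = 1.073; v_R² = 4.326e-05.
t = (1.073 − 0.03570)/4.326e-05 = 24000 days.

24000 days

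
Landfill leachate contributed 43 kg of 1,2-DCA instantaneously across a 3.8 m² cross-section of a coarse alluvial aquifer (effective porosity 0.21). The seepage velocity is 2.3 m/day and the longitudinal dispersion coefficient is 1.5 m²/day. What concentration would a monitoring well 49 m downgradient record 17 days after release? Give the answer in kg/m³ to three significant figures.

1.15 kg/m³

For an instantaneous plane source, C(x,t) = M/(n_e·A·√(4πDt)) · exp(−(x−vt)²/(4Dt)), with n_e·A the pore (flow) area.
Plume center vt = 2.3 × 17 = 39.1 m, so the well at 49 m is 9.9 m downgradient of the peak.
√(4πDt) = 17.90 m, giving peak height M/(n_e·A·√(4πDt)) = 43/(0.21 × 3.8 × 17.90) = 3.010 kg/m³.
(x−vt)²/(4Dt) = (9.9)²/(4 × 1.5 × 17) = 0.9609; exp(−0.9609) = 0.3825.
C = 3.010 × 0.3825 = 1.15 kg/m³.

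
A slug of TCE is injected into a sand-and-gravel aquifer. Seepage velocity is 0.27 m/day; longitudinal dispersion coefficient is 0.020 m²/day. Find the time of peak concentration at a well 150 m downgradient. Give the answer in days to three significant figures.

For the 1D instantaneous-source solution, setting ∂C/∂t = 0 at fixed x gives v²t² + 2Dt − x² = 0, so t = (√(D² + v²x²) − D)/v².
√(D² + v²x²) = √(0.020² + 0.27² × 150²) = 40.50; v² = 0.0729.
t = (40.50 − 0.020)/0.0729 = 555 days (vs. the pure-advection estimate x/v = 556 d).

555 days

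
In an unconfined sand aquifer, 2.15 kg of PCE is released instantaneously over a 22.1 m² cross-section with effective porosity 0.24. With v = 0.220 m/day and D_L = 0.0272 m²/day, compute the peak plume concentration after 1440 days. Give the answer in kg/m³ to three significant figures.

The peak of an instantaneous 1D plume sits at x = vt; there the Gaussian factor is 1 and C_max = M/(n_e·A·√(4πDt)), where n_e·A is the pore area the mass is dissolved in.
√(4πDt) = √(4π × 0.0272 × 1440) = 22.19 m, so C_max = 2.15/(0.24 × 22.1 × 22.19) = 0.0183 kg/m³.

0.0183 kg/m³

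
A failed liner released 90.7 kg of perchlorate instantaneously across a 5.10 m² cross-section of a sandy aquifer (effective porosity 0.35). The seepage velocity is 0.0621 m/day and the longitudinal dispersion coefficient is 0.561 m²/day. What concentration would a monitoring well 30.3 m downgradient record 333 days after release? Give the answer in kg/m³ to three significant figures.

0.927 kg/m³

For an instantaneous plane source, C(x,t) = M/(n_e·A·√(4πDt)) · exp(−(x−vt)²/(4Dt)), with n_e·A the pore (flow) area.
Plume center vt = 0.0621 × 333 = 20.6793 m, so the well at 30.3 m is 9.6207 m downgradient of the peak.
√(4πDt) = 48.45 m, giving peak height M/(n_e·A·√(4πDt)) = 90.7/(0.35 × 5.10 × 48.45) = 1.049 kg/m³.
(x−vt)²/(4Dt) = (9.6207)²/(4 × 0.561 × 333) = 0.1239; exp(−0.1239) = 0.8835.
C = 1.049 × 0.8835 = 0.927 kg/m³.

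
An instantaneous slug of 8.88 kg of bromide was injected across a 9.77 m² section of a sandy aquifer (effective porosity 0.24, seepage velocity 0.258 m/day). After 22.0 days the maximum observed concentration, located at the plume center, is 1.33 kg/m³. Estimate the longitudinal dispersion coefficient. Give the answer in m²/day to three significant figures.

0.0293 m²/day

At the plume center C_max = M/(n_e·A·√(4πDt)), so D = M²/(4πt·(n_e·A·C_max)²).
n_e·A·C_max = 0.24 × 9.77 × 1.33 = 3.119 kg/m.
D = 8.88²/(4π × 22.0 × 3.119²) = 0.0293 m²/day.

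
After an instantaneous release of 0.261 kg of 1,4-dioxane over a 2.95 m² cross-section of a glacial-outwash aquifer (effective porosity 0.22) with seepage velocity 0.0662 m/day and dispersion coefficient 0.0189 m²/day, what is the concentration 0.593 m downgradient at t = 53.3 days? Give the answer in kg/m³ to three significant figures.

0.0133 kg/m³

For an instantaneous plane source, C(x,t) = M/(n_e·A·√(4πDt)) · exp(−(x−vt)²/(4Dt)), with n_e·A the pore (flow) area.
Plume center vt = 0.0662 × 53.3 = 3.52846 m, so the well at 0.593 m is 2.93546 m upgradient of the peak.
√(4πDt) = 3.558 m, giving peak height M/(n_e·A·√(4πDt)) = 0.261/(0.22 × 2.95 × 3.558) = 0.1130 kg/m³.
(x−vt)²/(4Dt) = (-2.93546)²/(4 × 0.0189 × 53.3) = 2.138; exp(−2.138) = 0.1179.
C = 0.1130 × 0.1179 = 0.0133 kg/m³.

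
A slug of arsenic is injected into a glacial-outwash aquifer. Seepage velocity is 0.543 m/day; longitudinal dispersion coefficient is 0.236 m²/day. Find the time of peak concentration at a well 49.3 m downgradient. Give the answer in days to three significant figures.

For the 1D instantaneous-source solution, setting ∂C/∂t = 0 at fixed x gives v²t² + 2Dt − x² = 0, so t = (√(D² + v²x²) − D)/v².
√(D² + v²x²) = √(0.236² + 0.543² × 49.3²) = 26.77; v² = 0.294849.
t = (26.77 − 0.236)/0.294849 = 90.0 days (vs. the pure-advection estimate x/v = 90.8 d).

90.0 days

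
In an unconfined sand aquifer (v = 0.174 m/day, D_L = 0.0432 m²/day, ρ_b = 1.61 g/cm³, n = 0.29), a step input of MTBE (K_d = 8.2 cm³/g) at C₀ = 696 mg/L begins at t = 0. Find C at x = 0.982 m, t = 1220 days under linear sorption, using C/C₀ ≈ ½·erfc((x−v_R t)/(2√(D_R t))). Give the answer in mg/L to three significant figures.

690 mg/L

Retardation factor R = 1 + ρ_b·K_d/n = 1 + 1.61 × 8.2/0.29 = 46.52.
Sorption retards both mechanisms: v_R = v/R = 0.003740 m/day, D_R = D/R = 0.0009286 m²/day.
v_R·t = 0.003740 × 1220 = 4.5628 m; 2√(D_R t) = 2.129 m; argument = (0.982 − 4.5628)/2.129 = -1.682.
C = C₀ × ½·erfc(-1.682) = 696 × 0.9913 = 690 mg/L.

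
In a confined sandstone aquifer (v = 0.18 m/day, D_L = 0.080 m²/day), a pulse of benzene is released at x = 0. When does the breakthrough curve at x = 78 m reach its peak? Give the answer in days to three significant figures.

For the 1D instantaneous-source solution, setting ∂C/∂t = 0 at fixed x gives v²t² + 2Dt − x² = 0, so t = (√(D² + v²x²) − D)/v².
√(D² + v²x²) = √(0.080² + 0.18² × 78²) = 14.04; v² = 0.0324.
t = (14.04 − 0.080)/0.0324 = 431 days (vs. the pure-advection estimate x/v = 433 d).

431 days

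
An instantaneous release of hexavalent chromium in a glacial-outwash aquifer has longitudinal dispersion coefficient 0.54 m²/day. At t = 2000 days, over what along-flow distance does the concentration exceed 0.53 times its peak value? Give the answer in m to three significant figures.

105 m

The plume is Gaussian with σ = √(2Dt) = √(2 × 0.54 × 2000) = 46.48 m.
C/C_peak = exp(−Δx²/(2σ²)) = 0.53 ⇒ Δx = σ·√(−2 ln 0.53) = 46.48 × 1.127 = 52.38 m.
Width = 2Δx = 105 m.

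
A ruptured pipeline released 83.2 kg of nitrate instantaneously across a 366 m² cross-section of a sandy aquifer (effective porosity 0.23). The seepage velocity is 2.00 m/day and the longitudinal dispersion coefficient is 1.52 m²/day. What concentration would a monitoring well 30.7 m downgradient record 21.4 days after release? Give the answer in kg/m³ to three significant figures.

For an instantaneous plane source, C(x,t) = M/(n_e·A·√(4πDt)) · exp(−(x−vt)²/(4Dt)), with n_e·A the pore (flow) area.
Plume center vt = 2.00 × 21.4 = 42.8 m, so the well at 30.7 m is 12.1 m upgradient of the peak.
√(4πDt) = 20.22 m, giving peak height M/(n_e·A·√(4πDt)) = 83.2/(0.23 × 366 × 20.22) = 0.04888 kg/m³.
(x−vt)²/(4Dt) = (-12.1)²/(4 × 1.52 × 21.4) = 1.125; exp(−1.125) = 0.3247.
C = 0.04888 × 0.3247 = 0.0159 kg/m³.

0.0159 kg/m³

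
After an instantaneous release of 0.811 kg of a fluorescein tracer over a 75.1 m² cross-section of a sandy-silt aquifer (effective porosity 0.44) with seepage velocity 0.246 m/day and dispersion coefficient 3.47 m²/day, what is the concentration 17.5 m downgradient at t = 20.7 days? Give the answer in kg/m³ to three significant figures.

For an instantaneous plane source, C(x,t) = M/(n_e·A·√(4πDt)) · exp(−(x−vt)²/(4Dt)), with n_e·A the pore (flow) area.
Plume center vt = 0.246 × 20.7 = 5.0922 m, so the well at 17.5 m is 12.4078 m downgradient of the peak.
√(4πDt) = 30.04 m, giving peak height M/(n_e·A·√(4πDt)) = 0.811/(0.44 × 75.1 × 30.04) = 0.0008170 kg/m³.
(x−vt)²/(4Dt) = (12.4078)²/(4 × 3.47 × 20.7) = 0.5358; exp(−0.5358) = 0.5852.
C = 0.0008170 × 0.5852 = 0.000478 kg/m³.

0.000478 kg/m³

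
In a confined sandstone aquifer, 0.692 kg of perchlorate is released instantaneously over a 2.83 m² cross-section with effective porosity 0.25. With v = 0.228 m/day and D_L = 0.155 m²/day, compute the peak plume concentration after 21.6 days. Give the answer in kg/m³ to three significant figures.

The peak of an instantaneous 1D plume sits at x = vt; there the Gaussian factor is 1 and C_max = M/(n_e·A·√(4πDt)), where n_e·A is the pore area the mass is dissolved in.
√(4πDt) = √(4π × 0.155 × 21.6) = 6.486 m, so C_max = 0.692/(0.25 × 2.83 × 6.486) = 0.151 kg/m³.

0.151 kg/m³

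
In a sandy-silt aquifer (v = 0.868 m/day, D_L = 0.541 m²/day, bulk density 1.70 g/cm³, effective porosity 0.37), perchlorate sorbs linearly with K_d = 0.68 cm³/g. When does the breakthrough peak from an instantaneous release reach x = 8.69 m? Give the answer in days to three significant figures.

Retardation factor R = 1 + ρ_b·K_d/n = 1 + 1.70 × 0.68/0.37 = 4.124.
Sorption retards both mechanisms: v_R = v/R = 0.2105 m/day, D_R = D/R = 0.1312 m²/day.
Peak time from v_R²t² + 2D_R t − x² = 0: t = (√(D_R² + v_R²x²) − D_R)/v_R².
√(D_R² + v_R²x²) = √(0.1312² + 0.2105² × 8.69²) = 1.834; v_R² = 0.04431.
t = (1.834 − 0.1312)/0.04431 = 38.4 days.

38.4 days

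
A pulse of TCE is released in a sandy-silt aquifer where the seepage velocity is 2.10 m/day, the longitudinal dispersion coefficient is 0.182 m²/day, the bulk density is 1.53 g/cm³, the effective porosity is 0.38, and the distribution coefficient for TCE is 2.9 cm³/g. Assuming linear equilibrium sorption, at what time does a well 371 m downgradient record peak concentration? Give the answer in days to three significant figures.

Retardation factor R = 1 + ρ_b·K_d/n = 1 + 1.53 × 2.9/0.38 = 12.68.
Sorption retards both mechanisms: v_R = v/R = 0.1656 m/day, D_R = D/R = 0.01435 m²/day.
Peak time from v_R²t² + 2D_R t − x² = 0: t = (√(D_R² + v_R²x²) − D_R)/v_R².
√(D_R² + v_R²x²) = √(0.01435² + 0.1656² × 371²) = 61.44; v_R² = 0.02742.
t = (61.44 − 0.01435)/0.02742 = 2240 days.

2240 days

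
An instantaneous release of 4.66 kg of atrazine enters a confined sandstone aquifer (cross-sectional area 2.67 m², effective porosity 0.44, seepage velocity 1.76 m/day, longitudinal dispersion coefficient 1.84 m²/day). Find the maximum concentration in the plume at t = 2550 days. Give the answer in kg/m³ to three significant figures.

0.0163 kg/m³

The peak of an instantaneous 1D plume sits at x = vt; there the Gaussian factor is 1 and C_max = M/(n_e·A·√(4πDt)), where n_e·A is the pore area the mass is dissolved in.
√(4πDt) = √(4π × 1.84 × 2550) = 242.8 m, so C_max = 4.66/(0.44 × 2.67 × 242.8) = 0.0163 kg/m³.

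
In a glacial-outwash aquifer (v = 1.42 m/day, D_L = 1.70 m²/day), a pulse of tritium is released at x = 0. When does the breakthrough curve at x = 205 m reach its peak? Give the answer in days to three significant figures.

For the 1D instantaneous-source solution, setting ∂C/∂t = 0 at fixed x gives v²t² + 2Dt − x² = 0, so t = (√(D² + v²x²) − D)/v².
√(D² + v²x²) = √(1.70² + 1.42² × 205²) = 291.1; v² = 2.0164.
t = (291.1 − 1.70)/2.0164 = 144 days (vs. the pure-advection estimate x/v = 144 d).

144 days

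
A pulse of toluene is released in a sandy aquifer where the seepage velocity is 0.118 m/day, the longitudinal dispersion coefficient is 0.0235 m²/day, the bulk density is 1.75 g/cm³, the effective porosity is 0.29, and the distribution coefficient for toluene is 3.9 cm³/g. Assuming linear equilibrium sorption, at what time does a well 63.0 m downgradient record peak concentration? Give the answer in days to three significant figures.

Retardation factor R = 1 + ρ_b·K_d/n = 1 + 1.75 × 3.9/0.29 = 24.53.
Sorption retards both mechanisms: v_R = v/R = 0.004810 m/day, D_R = D/R = 0.0009580 m²/day.
Peak time from v_R²t² + 2D_R t − x² = 0: t = (√(D_R² + v_R²x²) − D_R)/v_R².
√(D_R² + v_R²x²) = √(0.0009580² + 0.004810² × 63.0²) = 0.3030; v_R² = 2.314e-05.
t = (0.3030 − 0.0009580)/2.314e-05 = 13100 days.

13100 days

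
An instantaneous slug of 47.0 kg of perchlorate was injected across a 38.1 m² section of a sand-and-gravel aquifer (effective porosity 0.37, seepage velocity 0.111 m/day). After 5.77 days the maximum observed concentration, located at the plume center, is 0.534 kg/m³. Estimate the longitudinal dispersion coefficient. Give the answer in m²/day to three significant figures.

0.538 m²/day

At the plume center C_max = M/(n_e·A·√(4πDt)), so D = M²/(4πt·(n_e·A·C_max)²).
n_e·A·C_max = 0.37 × 38.1 × 0.534 = 7.528 kg/m.
D = 47.0²/(4π × 5.77 × 7.528²) = 0.538 m²/day.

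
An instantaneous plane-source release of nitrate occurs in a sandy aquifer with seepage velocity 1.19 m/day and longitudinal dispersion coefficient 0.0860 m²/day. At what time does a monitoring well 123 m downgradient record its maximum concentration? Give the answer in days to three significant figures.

For the 1D instantaneous-source solution, setting ∂C/∂t = 0 at fixed x gives v²t² + 2Dt − x² = 0, so t = (√(D² + v²x²) − D)/v².
√(D² + v²x²) = √(0.0860² + 1.19² × 123²) = 146.4; v² = 1.4161.
t = (146.4 − 0.0860)/1.4161 = 103 days (vs. the pure-advection estimate x/v = 103 d).

103 days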